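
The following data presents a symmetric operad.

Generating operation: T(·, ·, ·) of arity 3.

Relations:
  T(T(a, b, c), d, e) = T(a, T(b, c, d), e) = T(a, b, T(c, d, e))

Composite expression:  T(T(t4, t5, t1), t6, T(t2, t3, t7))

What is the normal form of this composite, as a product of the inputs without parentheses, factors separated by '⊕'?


The T-tree's shape is irrelevant; the t-reading-order decides.
T(t4, t5, t1) flattens to t4 ⊕ t5 ⊕ t1
T(t2, t3, t7) flattens to t2 ⊕ t3 ⊕ t7
T(T(t4, t5, t1), t6, T(t2, t3, t7)) flattens to t4 ⊕ t5 ⊕ t1 ⊕ t6 ⊕ t2 ⊕ t3 ⊕ t7

t4 ⊕ t5 ⊕ t1 ⊕ t6 ⊕ t2 ⊕ t3 ⊕ t7


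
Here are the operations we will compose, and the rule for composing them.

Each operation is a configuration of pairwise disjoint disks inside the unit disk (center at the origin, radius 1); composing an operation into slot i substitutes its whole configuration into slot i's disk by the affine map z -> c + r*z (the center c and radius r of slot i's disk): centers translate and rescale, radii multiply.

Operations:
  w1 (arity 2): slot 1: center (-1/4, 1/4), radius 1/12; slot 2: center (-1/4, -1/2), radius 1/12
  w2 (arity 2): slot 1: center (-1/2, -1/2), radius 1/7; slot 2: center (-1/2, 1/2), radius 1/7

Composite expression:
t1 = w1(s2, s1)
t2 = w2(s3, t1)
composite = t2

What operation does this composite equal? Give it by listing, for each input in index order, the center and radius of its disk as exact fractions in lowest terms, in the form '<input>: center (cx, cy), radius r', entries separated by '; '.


s1: center (-15/28, 3/7), radius 1/84; s2: center (-15/28, 15/28), radius 1/84; s3: center (-1/2, -1/2), radius 1/7

Affine substitution under w2: radii multiply and s-centers shift.
s3: after 1 affine step, its disk has center (-1/2, -1/2), radius 1/7
s2: after 2 affine steps, its disk has center (-15/28, 15/28), radius 1/84
s1: after 2 affine steps, its disk has center (-15/28, 3/7), radius 1/84


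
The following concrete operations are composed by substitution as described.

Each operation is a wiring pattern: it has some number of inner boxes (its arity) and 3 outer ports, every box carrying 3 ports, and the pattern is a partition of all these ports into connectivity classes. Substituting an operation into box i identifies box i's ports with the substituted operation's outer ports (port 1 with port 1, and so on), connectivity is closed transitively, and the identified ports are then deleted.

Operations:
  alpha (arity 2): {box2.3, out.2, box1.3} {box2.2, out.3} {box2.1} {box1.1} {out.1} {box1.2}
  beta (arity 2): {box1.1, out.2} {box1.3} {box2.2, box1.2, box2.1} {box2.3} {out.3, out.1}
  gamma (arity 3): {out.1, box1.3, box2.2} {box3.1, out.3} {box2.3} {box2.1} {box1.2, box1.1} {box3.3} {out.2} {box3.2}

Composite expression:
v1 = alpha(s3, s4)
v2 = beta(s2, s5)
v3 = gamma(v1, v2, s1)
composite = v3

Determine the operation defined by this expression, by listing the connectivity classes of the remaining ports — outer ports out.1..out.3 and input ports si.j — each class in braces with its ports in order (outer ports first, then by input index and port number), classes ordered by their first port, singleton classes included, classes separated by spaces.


{out.1, s2.1, s4.2} {out.2} {out.3, s1.1} {s1.2} {s1.3} {s2.2, s5.1, s5.2} {s2.3} {s3.1} {s3.2} {s3.3, s4.3} {s4.1} {s5.3}

Two ports join when wires chain via gamma-identified ports.
through alpha, on inputs (s3, s4): {out.1} {out.2, s3.3, s4.3} {out.3, s4.2} {s3.1} {s3.2} {s4.1} (out.j = stage outer ports)
through beta, on inputs (s2, s5): {out.1, out.3} {out.2, s2.1} {s2.2, s5.1, s5.2} {s2.3} {s5.3} (out.j = stage outer ports)
through gamma, on inputs (s3, s4, s2, s5, s1): {out.1, s2.1, s4.2} {out.2} {out.3, s1.1} {s1.2} {s1.3} {s2.2, s5.1, s5.2} {s2.3} {s3.1} {s3.2} {s3.3, s4.3} {s4.1} {s5.3} (out.j = stage outer ports)


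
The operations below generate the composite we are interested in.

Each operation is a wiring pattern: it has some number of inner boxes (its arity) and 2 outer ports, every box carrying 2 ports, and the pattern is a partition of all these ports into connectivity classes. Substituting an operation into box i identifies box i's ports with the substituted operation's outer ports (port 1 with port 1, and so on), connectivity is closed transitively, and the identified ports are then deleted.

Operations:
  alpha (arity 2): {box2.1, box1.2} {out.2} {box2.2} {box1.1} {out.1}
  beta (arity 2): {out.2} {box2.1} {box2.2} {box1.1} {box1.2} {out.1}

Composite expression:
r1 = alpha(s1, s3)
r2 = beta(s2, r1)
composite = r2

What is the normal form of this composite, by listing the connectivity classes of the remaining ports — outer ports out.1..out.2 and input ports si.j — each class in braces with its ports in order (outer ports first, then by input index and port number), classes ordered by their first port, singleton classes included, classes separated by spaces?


{out.1} {out.2} {s1.1} {s1.2, s3.1} {s2.1} {s2.2} {s3.2}


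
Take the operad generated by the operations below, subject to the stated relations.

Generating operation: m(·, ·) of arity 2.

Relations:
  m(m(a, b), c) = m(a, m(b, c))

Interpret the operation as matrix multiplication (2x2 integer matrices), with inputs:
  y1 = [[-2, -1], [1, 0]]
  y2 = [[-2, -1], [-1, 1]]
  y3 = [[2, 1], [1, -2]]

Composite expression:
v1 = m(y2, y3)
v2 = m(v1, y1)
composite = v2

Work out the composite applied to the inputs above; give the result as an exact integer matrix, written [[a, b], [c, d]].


m(y2, y3) = [[-5, 0], [-1, -3]]
m(m(y2, y3), y1) = [[10, 5], [-1, 1]]

[[10, 5], [-1, 1]]


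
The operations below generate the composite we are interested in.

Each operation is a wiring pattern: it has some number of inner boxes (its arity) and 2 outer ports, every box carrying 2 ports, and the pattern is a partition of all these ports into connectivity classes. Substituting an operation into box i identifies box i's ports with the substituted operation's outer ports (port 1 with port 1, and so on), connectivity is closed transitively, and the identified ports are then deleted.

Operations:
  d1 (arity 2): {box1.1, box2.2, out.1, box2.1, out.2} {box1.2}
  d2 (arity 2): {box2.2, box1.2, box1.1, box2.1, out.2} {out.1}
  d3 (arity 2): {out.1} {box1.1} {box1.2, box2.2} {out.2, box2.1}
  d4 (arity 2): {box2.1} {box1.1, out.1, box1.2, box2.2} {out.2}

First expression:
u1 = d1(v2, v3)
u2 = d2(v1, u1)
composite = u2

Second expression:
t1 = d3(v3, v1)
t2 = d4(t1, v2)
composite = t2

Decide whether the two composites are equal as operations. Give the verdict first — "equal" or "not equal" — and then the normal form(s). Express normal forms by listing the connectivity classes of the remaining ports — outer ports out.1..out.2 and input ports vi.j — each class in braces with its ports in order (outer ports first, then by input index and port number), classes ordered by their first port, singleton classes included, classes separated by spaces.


not equal — first {out.1} {out.2, v1.1, v1.2, v2.1, v3.1, v3.2} {v2.2}, second {out.1, v1.1, v2.2} {out.2} {v1.2, v3.2} {v2.1} {v3.1}

In normal form, the first expression is {out.1} {out.2, v1.1, v1.2, v2.1, v3.1, v3.2} {v2.2}
In normal form, the second expression is {out.1, v1.1, v2.2} {out.2} {v1.2, v3.2} {v2.1} {v3.1}
Distinct normal forms: not equal.


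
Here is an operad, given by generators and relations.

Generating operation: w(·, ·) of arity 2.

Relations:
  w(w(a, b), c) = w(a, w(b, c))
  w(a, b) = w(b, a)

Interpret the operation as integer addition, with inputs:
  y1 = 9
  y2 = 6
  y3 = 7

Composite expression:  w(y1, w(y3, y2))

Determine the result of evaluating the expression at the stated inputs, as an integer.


22

w(y3, y2) = 13
w(y1, w(y3, y2)) = 22


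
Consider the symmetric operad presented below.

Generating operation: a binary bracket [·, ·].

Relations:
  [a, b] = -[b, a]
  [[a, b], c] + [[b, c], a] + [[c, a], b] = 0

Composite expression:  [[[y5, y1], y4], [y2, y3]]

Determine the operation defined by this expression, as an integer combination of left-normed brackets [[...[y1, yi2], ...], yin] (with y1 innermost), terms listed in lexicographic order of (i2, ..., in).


-[[[[y1, y5], y4], y2], y3] + [[[[y1, y5], y4], y3], y2]

A multilinear Lie element is pinned by y1-initial words (y1 innermost).
Composite bracket: [[[y5, y1], y4], [y2, y3]]
Applying ab - ba throughout gives 16 signed words (2^4 = 16).
Coefficients come from the y1-initial words:
  from y1y5y4y2y3, sign -1: term -[[[[y1, y5], y4], y2], y3]
  from y1y5y4y3y2, sign +1: term +[[[[y1, y5], y4], y3], y2]


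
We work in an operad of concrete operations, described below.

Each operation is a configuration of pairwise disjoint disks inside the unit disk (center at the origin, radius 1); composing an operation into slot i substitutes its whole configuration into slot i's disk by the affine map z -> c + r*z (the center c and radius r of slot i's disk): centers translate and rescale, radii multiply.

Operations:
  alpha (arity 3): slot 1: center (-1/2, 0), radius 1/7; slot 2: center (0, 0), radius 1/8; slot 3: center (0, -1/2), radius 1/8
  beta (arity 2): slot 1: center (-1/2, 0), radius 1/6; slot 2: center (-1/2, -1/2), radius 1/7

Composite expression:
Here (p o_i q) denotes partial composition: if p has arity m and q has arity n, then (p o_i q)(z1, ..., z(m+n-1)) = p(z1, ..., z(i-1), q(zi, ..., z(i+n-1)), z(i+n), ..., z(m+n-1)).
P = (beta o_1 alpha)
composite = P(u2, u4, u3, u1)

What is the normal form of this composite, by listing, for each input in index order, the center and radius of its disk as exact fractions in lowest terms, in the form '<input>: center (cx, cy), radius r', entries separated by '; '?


u1: center (-1/2, -1/2), radius 1/7; u2: center (-7/12, 0), radius 1/42; u3: center (-1/2, -1/12), radius 1/48; u4: center (-1/2, 0), radius 1/48

Affine substitution under beta: radii multiply and u-centers shift.
input u2: applying the 2 nested substitutions gives center (-7/12, 0), radius 1/42
input u4: applying the 2 nested substitutions gives center (-1/2, 0), radius 1/48
input u3: applying the 2 nested substitutions gives center (-1/2, -1/12), radius 1/48
input u1: applying the 1 nested substitution gives center (-1/2, -1/2), radius 1/7


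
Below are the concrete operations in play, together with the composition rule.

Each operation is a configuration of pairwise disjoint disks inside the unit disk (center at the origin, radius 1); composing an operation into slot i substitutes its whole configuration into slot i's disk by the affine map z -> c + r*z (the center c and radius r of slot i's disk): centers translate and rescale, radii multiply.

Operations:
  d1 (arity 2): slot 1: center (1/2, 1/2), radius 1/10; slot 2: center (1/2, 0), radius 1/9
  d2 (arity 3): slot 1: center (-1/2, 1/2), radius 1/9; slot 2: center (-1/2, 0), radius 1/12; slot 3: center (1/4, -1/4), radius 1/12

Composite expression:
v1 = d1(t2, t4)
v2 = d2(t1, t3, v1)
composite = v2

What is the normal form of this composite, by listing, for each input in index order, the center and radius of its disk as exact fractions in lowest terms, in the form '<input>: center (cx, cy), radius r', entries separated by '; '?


Below d2, radii multiply path by path; the t-disk centers shift.
t1: after 1 affine step, its disk has center (-1/2, 1/2), radius 1/9
t3: after 1 affine step, its disk has center (-1/2, 0), radius 1/12
t2: after 2 affine steps, its disk has center (7/24, -5/24), radius 1/120
t4: after 2 affine steps, its disk has center (7/24, -1/4), radius 1/108

t1: center (-1/2, 1/2), radius 1/9; t2: center (7/24, -5/24), radius 1/120; t3: center (-1/2, 0), radius 1/12; t4: center (7/24, -1/4), radius 1/108


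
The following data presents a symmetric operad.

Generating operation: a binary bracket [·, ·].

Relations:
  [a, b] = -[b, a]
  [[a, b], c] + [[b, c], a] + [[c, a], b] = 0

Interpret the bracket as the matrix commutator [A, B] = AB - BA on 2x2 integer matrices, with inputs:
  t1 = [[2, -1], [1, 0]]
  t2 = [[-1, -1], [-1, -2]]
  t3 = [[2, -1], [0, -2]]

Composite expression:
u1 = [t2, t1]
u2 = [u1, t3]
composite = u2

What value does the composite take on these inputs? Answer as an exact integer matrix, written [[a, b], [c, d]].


[[-3, 0], [-12, 3]]

[t2, t1] = [[-2, 1], [-3, 2]]
[[t2, t1], t3] = [[-3, 0], [-12, 3]]


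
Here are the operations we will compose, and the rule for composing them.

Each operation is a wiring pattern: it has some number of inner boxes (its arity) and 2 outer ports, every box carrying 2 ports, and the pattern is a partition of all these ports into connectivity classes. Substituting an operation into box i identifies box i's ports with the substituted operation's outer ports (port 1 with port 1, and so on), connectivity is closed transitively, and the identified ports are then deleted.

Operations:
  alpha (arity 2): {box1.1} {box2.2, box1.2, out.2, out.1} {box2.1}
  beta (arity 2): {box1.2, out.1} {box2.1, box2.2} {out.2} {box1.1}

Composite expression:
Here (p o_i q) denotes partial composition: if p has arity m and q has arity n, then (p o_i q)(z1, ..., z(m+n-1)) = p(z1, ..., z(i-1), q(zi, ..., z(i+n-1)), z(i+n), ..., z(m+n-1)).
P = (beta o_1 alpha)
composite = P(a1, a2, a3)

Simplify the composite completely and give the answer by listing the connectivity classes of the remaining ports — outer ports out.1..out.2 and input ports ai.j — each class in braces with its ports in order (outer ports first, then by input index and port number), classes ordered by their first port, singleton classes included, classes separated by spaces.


After gluing at beta, chains via deleted ports link the a-ports.
alpha over (a1, a2) gives {out.1, out.2, a1.2, a2.2} {a1.1} {a2.1}, out.j being that stage's outer ports
beta over (a1, a2, a3) gives {out.1, a1.2, a2.2} {out.2} {a1.1} {a2.1} {a3.1, a3.2}, out.j being that stage's outer ports

{out.1, a1.2, a2.2} {out.2} {a1.1} {a2.1} {a3.1, a3.2}


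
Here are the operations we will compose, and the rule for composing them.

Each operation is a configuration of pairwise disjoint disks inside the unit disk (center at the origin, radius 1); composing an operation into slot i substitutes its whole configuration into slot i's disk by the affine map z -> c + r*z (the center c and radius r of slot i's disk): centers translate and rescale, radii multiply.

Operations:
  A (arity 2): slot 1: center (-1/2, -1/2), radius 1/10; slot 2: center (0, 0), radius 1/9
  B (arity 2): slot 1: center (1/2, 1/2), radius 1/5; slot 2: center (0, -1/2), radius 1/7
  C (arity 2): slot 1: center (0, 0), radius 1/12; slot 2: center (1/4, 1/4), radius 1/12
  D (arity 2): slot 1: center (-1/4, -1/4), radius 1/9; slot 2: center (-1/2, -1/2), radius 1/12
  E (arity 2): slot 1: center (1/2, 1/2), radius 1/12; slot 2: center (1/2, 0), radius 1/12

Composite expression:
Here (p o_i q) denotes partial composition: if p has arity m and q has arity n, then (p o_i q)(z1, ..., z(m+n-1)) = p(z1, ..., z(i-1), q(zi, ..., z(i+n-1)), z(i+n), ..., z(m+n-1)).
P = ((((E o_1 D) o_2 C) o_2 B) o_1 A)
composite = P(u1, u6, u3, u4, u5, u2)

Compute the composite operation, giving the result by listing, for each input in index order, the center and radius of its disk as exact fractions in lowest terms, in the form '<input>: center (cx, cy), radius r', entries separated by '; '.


u1: center (205/432, 205/432), radius 1/1080; u2: center (1/2, 0), radius 1/12; u3: center (1585/3456, 1585/3456), radius 1/8640; u4: center (11/24, 1583/3456), radius 1/12096; u5: center (265/576, 265/576), radius 1/1728; u6: center (23/48, 23/48), radius 1/972


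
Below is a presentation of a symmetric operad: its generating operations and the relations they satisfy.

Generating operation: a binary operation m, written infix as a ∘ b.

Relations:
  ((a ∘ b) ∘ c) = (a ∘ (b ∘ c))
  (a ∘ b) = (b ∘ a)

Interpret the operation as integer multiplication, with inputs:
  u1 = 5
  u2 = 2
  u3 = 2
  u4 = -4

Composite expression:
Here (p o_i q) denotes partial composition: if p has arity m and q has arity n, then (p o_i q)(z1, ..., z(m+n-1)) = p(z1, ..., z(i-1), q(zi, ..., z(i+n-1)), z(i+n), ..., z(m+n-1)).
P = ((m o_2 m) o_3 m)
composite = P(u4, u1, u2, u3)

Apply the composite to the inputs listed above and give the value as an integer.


-80

(u2 ∘ u3) = 4
(u1 ∘ (u2 ∘ u3)) = 20
(u4 ∘ (u1 ∘ (u2 ∘ u3))) = -80


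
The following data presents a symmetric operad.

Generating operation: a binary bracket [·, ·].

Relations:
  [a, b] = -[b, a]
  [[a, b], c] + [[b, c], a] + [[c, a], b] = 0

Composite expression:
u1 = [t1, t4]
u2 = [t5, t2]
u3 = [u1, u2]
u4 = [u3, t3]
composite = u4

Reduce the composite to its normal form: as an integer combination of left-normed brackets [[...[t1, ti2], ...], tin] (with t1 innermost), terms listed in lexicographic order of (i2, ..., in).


-[[[[t1, t4], t2], t5], t3] + [[[[t1, t4], t5], t2], t3]

A multilinear Lie element is pinned by t1-initial words (t1 innermost).
Composite bracket: [[[t1, t4], [t5, t2]], t3]
Each bracket splits as ab - ba, giving 16 signed words (2^4 = 16).
Keep just the words that open with t1:
  from t1t4t2t5t3, sign -1: term -[[[[t1, t4], t2], t5], t3]
  from t1t4t5t2t3, sign +1: term +[[[[t1, t4], t5], t2], t3]


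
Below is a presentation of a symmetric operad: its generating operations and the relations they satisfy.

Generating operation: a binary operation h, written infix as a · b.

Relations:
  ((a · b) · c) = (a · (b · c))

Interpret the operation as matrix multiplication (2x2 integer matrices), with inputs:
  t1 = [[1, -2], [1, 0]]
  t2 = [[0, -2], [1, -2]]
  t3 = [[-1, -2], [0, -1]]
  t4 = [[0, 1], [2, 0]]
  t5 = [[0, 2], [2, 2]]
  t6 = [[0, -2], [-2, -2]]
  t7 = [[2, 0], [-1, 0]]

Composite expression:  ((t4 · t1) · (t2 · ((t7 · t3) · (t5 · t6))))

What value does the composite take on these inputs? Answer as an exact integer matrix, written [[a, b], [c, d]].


(t4 · t1) = [[1, 0], [2, -4]]
(t7 · t3) = [[-2, -4], [1, 2]]
(t5 · t6) = [[-4, -4], [-4, -8]]
((t7 · t3) · (t5 · t6)) = [[24, 40], [-12, -20]]
(t2 · ((t7 · t3) · (t5 · t6))) = [[24, 40], [48, 80]]
((t4 · t1) · (t2 · ((t7 · t3) · (t5 · t6)))) = [[24, 40], [-144, -240]]

[[24, 40], [-144, -240]]


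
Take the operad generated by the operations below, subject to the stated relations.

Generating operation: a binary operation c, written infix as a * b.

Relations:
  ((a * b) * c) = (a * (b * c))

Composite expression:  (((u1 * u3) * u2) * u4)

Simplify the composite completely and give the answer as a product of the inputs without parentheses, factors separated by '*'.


All parenthesizations of c agree; list the u-inputs left to right.
(u1 * u3) linearizes to u1 * u3
((u1 * u3) * u2) linearizes to u1 * u3 * u2
(((u1 * u3) * u2) * u4) linearizes to u1 * u3 * u2 * u4

u1 * u3 * u2 * u4


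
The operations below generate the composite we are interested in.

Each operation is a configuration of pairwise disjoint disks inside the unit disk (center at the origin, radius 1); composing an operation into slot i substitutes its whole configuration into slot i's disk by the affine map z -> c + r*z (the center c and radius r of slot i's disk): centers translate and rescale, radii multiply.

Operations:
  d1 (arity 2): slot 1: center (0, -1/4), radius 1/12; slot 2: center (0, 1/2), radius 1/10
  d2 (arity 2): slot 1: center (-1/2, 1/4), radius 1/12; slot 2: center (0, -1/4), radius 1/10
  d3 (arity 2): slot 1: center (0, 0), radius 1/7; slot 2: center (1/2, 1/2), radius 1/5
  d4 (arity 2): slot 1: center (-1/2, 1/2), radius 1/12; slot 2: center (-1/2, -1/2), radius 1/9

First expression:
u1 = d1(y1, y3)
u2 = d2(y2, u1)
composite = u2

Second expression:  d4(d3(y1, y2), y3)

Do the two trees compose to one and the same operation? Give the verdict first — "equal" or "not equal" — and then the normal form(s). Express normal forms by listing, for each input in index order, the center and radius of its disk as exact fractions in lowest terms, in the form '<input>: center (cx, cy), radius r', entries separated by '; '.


The first expression reduces to y1: center (0, -11/40), radius 1/120; y2: center (-1/2, 1/4), radius 1/12; y3: center (0, -1/5), radius 1/100
The second expression reduces to y1: center (-1/2, 1/2), radius 1/84; y2: center (-11/24, 13/24), radius 1/60; y3: center (-1/2, -1/2), radius 1/9
The normal forms differ: not equal.

not equal — first y1: center (0, -11/40), radius 1/120; y2: center (-1/2, 1/4), radius 1/12; y3: center (0, -1/5), radius 1/100, second y1: center (-1/2, 1/2), radius 1/84; y2: center (-11/24, 13/24), radius 1/60; y3: center (-1/2, -1/2), radius 1/9


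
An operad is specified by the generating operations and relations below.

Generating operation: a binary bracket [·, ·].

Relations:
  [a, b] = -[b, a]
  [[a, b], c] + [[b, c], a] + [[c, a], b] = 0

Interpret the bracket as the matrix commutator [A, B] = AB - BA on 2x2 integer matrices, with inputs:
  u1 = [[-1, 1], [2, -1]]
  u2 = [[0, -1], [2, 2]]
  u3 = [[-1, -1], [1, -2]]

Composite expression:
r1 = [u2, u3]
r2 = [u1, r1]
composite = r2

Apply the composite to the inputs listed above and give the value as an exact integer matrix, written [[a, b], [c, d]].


[[-2, -2], [4, 2]]

[u2, u3] = [[1, 3], [4, -1]]
[u1, [u2, u3]] = [[-2, -2], [4, 2]]


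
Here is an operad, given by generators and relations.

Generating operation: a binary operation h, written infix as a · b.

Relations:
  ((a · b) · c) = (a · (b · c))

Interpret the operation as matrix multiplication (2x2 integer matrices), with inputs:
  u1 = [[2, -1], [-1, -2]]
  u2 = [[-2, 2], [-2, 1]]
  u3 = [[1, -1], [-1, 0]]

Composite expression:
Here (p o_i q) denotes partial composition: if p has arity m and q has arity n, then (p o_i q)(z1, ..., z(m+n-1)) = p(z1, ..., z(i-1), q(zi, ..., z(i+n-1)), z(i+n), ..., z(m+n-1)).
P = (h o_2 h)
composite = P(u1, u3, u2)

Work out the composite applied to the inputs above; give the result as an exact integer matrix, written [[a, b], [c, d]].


[[-2, 4], [-4, 3]]

(u3 · u2) = [[0, 1], [2, -2]]
(u1 · (u3 · u2)) = [[-2, 4], [-4, 3]]


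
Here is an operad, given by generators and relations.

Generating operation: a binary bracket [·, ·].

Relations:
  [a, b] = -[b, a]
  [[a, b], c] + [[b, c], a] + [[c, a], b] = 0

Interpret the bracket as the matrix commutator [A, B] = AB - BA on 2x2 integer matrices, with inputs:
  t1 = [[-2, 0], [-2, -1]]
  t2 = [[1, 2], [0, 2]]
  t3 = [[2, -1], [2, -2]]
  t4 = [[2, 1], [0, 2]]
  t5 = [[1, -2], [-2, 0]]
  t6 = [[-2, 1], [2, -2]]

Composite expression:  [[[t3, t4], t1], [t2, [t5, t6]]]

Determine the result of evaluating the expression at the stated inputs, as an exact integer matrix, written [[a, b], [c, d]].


[[48, -80], [32, -48]]

[t3, t4] = [[-2, 4], [0, 2]]
[[t3, t4], t1] = [[-8, 4], [-8, 8]]
[t5, t6] = [[-2, 1], [-2, 2]]
[t2, [t5, t6]] = [[-4, 7], [-2, 4]]
[[[t3, t4], t1], [t2, [t5, t6]]] = [[48, -80], [32, -48]]


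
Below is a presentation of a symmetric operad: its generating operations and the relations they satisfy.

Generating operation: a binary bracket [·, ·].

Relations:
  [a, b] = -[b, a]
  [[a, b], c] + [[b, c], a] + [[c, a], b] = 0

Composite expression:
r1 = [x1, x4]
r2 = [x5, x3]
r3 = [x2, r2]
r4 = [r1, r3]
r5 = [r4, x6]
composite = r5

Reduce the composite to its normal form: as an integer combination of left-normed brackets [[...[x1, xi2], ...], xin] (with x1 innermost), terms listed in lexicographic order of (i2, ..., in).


-[[[[[x1, x4], x2], x3], x5], x6] + [[[[[x1, x4], x2], x5], x3], x6] + [[[[[x1, x4], x3], x5], x2], x6] - [[[[[x1, x4], x5], x3], x2], x6]

Expand each bracket as ab - ba; the x1-initial words give the coefficients.
Composite bracket: [[[x1, x4], [x2, [x5, x3]]], x6]
Expanding via [a, b] = ab - ba: 32 signed words (2^5 = 32).
Keep just the words that open with x1:
  from x1x4x2x3x5x6, sign -1: term -[[[[[x1, x4], x2], x3], x5], x6]
  from x1x4x2x5x3x6, sign +1: term +[[[[[x1, x4], x2], x5], x3], x6]
  from x1x4x3x5x2x6, sign +1: term +[[[[[x1, x4], x3], x5], x2], x6]
  from x1x4x5x3x2x6, sign -1: term -[[[[[x1, x4], x5], x3], x2], x6]


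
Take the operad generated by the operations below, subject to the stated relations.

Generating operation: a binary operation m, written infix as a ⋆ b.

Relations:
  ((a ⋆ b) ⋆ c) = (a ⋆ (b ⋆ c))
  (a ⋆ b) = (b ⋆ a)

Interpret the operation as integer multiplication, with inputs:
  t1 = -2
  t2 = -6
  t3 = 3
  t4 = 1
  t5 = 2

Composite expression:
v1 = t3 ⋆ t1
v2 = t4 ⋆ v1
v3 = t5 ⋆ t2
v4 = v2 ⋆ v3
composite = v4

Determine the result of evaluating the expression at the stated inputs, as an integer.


72

(t3 ⋆ t1) = -6
(t4 ⋆ (t3 ⋆ t1)) = -6
(t5 ⋆ t2) = -12
((t4 ⋆ (t3 ⋆ t1)) ⋆ (t5 ⋆ t2)) = 72


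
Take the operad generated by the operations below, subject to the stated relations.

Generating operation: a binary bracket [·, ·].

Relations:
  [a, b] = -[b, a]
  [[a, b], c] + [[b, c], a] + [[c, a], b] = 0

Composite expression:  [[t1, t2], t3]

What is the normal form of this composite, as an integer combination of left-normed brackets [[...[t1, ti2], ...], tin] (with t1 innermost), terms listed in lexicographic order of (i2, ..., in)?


Antisymmetry and Jacobi reduce to t1-anchored left-normed brackets.
Composite bracket: [[t1, t2], t3]
Applying ab - ba throughout gives 4 signed words (2^2 = 4).
Coefficients come from the t1-initial words:
  sign of t1t2t3 is +1, so it contributes +[[t1, t2], t3]

[[t1, t2], t3]


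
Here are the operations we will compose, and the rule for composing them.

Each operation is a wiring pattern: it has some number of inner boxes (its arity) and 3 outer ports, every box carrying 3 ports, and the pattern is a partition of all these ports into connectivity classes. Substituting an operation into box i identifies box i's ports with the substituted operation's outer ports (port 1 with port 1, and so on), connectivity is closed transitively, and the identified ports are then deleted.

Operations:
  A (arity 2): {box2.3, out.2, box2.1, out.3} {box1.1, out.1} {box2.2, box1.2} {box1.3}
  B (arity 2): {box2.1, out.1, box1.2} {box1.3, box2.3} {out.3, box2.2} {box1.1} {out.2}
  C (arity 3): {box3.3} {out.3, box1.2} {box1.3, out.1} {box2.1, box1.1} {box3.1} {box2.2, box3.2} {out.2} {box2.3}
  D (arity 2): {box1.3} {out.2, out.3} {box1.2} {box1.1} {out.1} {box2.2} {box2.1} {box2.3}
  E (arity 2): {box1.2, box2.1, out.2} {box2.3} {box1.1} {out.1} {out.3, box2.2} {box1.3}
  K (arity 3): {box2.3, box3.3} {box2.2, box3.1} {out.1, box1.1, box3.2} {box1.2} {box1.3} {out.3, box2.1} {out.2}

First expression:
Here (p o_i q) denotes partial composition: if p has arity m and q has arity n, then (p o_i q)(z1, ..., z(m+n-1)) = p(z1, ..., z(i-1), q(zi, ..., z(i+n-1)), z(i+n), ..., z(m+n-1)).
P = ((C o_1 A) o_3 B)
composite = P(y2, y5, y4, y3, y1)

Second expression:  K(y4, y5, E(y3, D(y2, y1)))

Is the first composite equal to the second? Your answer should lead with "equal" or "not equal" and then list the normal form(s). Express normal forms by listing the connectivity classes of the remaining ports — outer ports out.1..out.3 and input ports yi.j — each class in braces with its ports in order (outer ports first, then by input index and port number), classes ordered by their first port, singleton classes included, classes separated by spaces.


The first expression, normalized: {out.1, out.3, y5.1, y5.3} {out.2} {y1.1} {y1.2} {y1.3} {y2.1, y3.1, y4.2} {y2.2, y5.2} {y2.3} {y3.2} {y3.3, y4.3} {y4.1}
The second expression, normalized: {out.1, y3.2, y4.1} {out.2} {out.3, y5.1} {y1.1} {y1.2} {y1.3} {y2.1} {y2.2} {y2.3} {y3.1} {y3.3} {y4.2} {y4.3} {y5.2} {y5.3}
No match — not equal.

not equal; first: {out.1, out.3, y5.1, y5.3} {out.2} {y1.1} {y1.2} {y1.3} {y2.1, y3.1, y4.2} {y2.2, y5.2} {y2.3} {y3.2} {y3.3, y4.3} {y4.1}; second: {out.1, y3.2, y4.1} {out.2} {out.3, y5.1} {y1.1} {y1.2} {y1.3} {y2.1} {y2.2} {y2.3} {y3.1} {y3.3} {y4.2} {y4.3} {y5.2} {y5.3}


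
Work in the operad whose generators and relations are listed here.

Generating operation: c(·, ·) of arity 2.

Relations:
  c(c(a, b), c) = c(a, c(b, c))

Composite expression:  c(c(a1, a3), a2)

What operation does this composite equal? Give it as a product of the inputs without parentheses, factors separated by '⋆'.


a1 ⋆ a3 ⋆ a2

Under associativity of c, the answer is the a's in reading order.
c(a1, a3) reduces to a1 ⋆ a3
c(c(a1, a3), a2) reduces to a1 ⋆ a3 ⋆ a2


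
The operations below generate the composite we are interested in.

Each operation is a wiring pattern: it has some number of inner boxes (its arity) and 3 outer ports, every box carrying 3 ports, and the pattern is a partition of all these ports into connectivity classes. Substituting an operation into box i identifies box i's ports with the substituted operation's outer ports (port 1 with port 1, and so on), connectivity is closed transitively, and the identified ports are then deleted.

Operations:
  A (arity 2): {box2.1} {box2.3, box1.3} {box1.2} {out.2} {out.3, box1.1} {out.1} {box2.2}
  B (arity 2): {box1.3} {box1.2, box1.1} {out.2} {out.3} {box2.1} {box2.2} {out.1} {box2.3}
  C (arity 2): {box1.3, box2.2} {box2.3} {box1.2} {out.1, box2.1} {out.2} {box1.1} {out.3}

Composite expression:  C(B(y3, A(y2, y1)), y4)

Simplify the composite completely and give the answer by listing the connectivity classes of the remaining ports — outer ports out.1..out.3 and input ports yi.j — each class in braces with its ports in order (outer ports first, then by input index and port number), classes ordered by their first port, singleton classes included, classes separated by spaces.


{out.1, y4.1} {out.2} {out.3} {y1.1} {y1.2} {y1.3, y2.3} {y2.1} {y2.2} {y3.1, y3.2} {y3.3} {y4.2} {y4.3}

Treat the ports identified at C as solder joints: merge, then drop.
stage A: inputs (y2, y1), connectivity {out.1} {out.2} {out.3, y2.1} {y1.1} {y1.2} {y1.3, y2.3} {y2.2}, out.j its boundary
stage B: inputs (y3, y2, y1), connectivity {out.1} {out.2} {out.3} {y1.1} {y1.2} {y1.3, y2.3} {y2.1} {y2.2} {y3.1, y3.2} {y3.3}, out.j its boundary
stage C: inputs (y3, y2, y1, y4), connectivity {out.1, y4.1} {out.2} {out.3} {y1.1} {y1.2} {y1.3, y2.3} {y2.1} {y2.2} {y3.1, y3.2} {y3.3} {y4.2} {y4.3}, out.j its boundary


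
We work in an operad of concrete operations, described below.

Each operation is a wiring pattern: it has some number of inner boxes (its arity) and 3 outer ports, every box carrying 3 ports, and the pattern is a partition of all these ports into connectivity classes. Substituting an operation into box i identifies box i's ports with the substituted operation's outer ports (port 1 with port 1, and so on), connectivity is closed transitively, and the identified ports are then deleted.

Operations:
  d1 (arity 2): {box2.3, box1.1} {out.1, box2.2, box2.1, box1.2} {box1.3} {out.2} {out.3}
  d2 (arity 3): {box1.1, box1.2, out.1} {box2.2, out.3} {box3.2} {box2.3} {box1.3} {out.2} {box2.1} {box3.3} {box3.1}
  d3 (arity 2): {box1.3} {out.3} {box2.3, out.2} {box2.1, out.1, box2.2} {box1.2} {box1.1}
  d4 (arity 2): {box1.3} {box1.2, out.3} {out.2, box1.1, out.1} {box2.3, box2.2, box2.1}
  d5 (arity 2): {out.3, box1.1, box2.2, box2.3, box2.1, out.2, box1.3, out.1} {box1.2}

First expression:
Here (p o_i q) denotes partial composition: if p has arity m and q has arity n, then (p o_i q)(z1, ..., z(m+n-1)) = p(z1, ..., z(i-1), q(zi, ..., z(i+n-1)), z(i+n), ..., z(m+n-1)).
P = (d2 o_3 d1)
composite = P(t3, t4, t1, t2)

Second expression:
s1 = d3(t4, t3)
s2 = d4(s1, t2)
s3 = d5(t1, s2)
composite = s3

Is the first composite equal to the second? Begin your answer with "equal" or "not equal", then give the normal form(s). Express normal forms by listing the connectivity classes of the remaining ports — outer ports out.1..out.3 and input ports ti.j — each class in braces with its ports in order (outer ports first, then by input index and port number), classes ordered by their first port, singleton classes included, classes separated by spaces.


not equal — first {out.1, t3.1, t3.2} {out.2} {out.3, t4.2} {t1.1, t2.3} {t1.2, t2.1, t2.2} {t1.3} {t3.3} {t4.1} {t4.3}, second {out.1, out.2, out.3, t1.1, t1.3, t3.1, t3.2, t3.3} {t1.2} {t2.1, t2.2, t2.3} {t4.1} {t4.2} {t4.3}

The first composite normalizes to {out.1, t3.1, t3.2} {out.2} {out.3, t4.2} {t1.1, t2.3} {t1.2, t2.1, t2.2} {t1.3} {t3.3} {t4.1} {t4.3}
The second composite normalizes to {out.1, out.2, out.3, t1.1, t1.3, t3.1, t3.2, t3.3} {t1.2} {t2.1, t2.2, t2.3} {t4.1} {t4.2} {t4.3}
Distinct normal forms: not equal.


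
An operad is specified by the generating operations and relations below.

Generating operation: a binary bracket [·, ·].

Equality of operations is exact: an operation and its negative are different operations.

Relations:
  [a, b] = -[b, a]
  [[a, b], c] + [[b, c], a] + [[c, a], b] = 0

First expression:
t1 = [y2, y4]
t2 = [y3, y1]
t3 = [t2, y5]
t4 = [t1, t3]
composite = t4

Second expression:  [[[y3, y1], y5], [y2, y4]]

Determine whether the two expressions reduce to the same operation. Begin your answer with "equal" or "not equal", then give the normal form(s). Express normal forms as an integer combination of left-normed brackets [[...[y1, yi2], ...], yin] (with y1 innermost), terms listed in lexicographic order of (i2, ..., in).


not equal; first: [[[[y1, y3], y5], y2], y4] - [[[[y1, y3], y5], y4], y2]; second: -[[[[y1, y3], y5], y2], y4] + [[[[y1, y3], y5], y4], y2]


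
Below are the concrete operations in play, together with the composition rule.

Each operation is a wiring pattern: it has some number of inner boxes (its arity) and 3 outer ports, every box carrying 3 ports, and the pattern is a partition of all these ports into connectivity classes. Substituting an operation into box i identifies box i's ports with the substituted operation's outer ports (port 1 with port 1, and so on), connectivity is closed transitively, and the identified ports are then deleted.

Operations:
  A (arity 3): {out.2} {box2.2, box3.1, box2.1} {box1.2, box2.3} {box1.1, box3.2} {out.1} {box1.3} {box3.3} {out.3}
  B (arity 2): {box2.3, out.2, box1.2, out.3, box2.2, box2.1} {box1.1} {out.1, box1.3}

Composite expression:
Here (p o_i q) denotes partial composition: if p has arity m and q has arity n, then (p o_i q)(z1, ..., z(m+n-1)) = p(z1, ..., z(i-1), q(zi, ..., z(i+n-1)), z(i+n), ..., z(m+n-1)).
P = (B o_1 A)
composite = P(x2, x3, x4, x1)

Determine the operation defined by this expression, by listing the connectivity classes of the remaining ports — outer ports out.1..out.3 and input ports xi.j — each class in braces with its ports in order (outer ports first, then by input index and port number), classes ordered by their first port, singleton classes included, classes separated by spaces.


{out.1} {out.2, out.3, x1.1, x1.2, x1.3} {x2.1, x4.2} {x2.2, x3.3} {x2.3} {x3.1, x3.2, x4.1} {x4.3}

Treat the ports identified at B as solder joints: merge, then drop.
after A, the pattern on (x2, x3, x4) reads {out.1} {out.2} {out.3} {x2.1, x4.2} {x2.2, x3.3} {x2.3} {x3.1, x3.2, x4.1} {x4.3} (out.j = its outer ports)
after B, the pattern on (x2, x3, x4, x1) reads {out.1} {out.2, out.3, x1.1, x1.2, x1.3} {x2.1, x4.2} {x2.2, x3.3} {x2.3} {x3.1, x3.2, x4.1} {x4.3} (out.j = its outer ports)


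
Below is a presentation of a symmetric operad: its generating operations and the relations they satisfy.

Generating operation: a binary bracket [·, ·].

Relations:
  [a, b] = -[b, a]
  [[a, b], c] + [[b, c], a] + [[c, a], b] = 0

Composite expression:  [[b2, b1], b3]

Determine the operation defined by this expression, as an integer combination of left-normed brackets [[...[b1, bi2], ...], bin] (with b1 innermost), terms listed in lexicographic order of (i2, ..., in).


-[[b1, b2], b3]

In the tensor algebra, words opening b1 carry the b1-anchored form.
Composite bracket: [[b2, b1], b3]
The bracket unfolds into 4 signed words via [a, b] = ab - ba (2^2 = 4).
Words beginning with b1 determine it all:
  the word b1b2b3 carries sign -1 and contributes -[[b1, b2], b3]


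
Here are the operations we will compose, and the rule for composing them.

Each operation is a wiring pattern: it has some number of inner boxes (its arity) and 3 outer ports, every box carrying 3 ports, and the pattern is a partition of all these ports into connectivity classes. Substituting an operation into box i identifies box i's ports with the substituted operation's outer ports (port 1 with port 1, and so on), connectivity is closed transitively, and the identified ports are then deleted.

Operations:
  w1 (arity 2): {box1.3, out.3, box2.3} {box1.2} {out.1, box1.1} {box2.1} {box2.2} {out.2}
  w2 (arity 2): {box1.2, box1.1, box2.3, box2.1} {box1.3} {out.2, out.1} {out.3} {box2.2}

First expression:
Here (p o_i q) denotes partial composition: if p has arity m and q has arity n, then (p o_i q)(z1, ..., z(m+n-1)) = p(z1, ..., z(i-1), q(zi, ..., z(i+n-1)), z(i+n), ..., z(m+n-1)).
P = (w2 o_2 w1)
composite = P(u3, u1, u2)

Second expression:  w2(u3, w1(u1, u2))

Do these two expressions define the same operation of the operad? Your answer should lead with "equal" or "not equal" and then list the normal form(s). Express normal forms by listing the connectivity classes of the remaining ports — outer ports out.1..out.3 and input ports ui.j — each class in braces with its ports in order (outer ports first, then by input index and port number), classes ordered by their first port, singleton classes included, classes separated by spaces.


equal; the common form is {out.1, out.2} {out.3} {u1.1, u1.3, u2.3, u3.1, u3.2} {u1.2} {u2.1} {u2.2} {u3.3}

Normal form of the first expression: {out.1, out.2} {out.3} {u1.1, u1.3, u2.3, u3.1, u3.2} {u1.2} {u2.1} {u2.2} {u3.3}
Normal form of the second expression: {out.1, out.2} {out.3} {u1.1, u1.3, u2.3, u3.1, u3.2} {u1.2} {u2.1} {u2.2} {u3.3}
The forms coincide; equal.


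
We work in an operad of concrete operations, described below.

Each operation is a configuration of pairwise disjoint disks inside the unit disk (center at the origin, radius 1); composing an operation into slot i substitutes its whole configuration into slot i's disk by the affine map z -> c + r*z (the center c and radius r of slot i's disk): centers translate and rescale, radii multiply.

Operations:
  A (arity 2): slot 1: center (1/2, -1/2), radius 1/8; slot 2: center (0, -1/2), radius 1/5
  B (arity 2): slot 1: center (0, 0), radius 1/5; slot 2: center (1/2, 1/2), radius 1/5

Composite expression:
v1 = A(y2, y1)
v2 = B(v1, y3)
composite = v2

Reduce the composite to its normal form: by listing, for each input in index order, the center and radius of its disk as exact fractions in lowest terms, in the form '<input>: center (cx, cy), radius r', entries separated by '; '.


y1: center (0, -1/10), radius 1/25; y2: center (1/10, -1/10), radius 1/40; y3: center (1/2, 1/2), radius 1/5

Below B, radii multiply path by path; the y-disk centers shift.
y2: after 2 affine steps, its disk has center (1/10, -1/10), radius 1/40
y1: after 2 affine steps, its disk has center (0, -1/10), radius 1/25
y3: after 1 affine step, its disk has center (1/2, 1/2), radius 1/5


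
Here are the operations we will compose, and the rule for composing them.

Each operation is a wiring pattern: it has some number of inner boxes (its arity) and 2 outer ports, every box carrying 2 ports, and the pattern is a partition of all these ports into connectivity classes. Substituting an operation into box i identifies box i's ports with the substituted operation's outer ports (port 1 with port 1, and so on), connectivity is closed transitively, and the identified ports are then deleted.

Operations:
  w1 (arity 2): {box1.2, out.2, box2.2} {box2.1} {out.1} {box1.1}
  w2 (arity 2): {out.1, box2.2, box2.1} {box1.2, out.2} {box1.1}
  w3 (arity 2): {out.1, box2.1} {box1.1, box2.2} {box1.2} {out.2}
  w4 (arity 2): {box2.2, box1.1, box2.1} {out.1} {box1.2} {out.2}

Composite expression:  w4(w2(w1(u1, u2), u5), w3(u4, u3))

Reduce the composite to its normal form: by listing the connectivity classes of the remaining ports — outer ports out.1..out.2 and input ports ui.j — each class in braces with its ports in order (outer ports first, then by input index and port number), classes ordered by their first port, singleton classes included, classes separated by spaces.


{out.1} {out.2} {u1.1} {u1.2, u2.2} {u2.1} {u3.1, u5.1, u5.2} {u3.2, u4.1} {u4.2}

Two ports join when wires chain via w4-identified ports.
the subtree at w1 composes to {out.1} {out.2, u1.2, u2.2} {u1.1} {u2.1} on (u1, u2); out.j = own outer ports
the subtree at w2 composes to {out.1, u5.1, u5.2} {out.2, u1.2, u2.2} {u1.1} {u2.1} on (u1, u2, u5); out.j = own outer ports
the subtree at w3 composes to {out.1, u3.1} {out.2} {u3.2, u4.1} {u4.2} on (u4, u3); out.j = own outer ports
the subtree at w4 composes to {out.1} {out.2} {u1.1} {u1.2, u2.2} {u2.1} {u3.1, u5.1, u5.2} {u3.2, u4.1} {u4.2} on (u1, u2, u5, u4, u3); out.j = own outer ports
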